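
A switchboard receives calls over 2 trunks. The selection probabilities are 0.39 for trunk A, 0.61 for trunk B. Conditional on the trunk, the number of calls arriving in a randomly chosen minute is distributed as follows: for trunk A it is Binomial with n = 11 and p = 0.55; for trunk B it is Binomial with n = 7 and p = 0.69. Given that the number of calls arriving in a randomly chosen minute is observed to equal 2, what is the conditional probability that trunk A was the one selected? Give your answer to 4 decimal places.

Likelihoods P(X=2 | ·): A: 0.0125893; B: 0.0286237.
Posterior ∝ prior × likelihood. Numerator for A: 0.39·0.0125893 = 0.00490982.
Normalizing constant: 0.39·0.0125893 + 0.61·0.0286237 = 0.0223703.
P(A | observation) = 0.00490982 / 0.0223703 = 0.219479.

0.2195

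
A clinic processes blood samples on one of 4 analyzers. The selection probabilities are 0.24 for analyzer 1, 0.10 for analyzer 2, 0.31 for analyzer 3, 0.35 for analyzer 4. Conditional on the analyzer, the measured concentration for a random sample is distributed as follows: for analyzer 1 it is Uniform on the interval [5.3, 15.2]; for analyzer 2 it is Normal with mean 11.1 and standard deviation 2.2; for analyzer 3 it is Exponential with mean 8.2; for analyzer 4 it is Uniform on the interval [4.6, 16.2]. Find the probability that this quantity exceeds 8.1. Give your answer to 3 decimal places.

0.623

Conditional on each analyzer, P(X > 8.1): 1: 0.717172; 2: 0.913659; 3: 0.372393; 4: 0.698276.
By total probability, P(X > 8.1) = 0.24·0.717172 + 0.1·0.913659 + 0.31·0.372393 + 0.35·0.698276 = 0.623326.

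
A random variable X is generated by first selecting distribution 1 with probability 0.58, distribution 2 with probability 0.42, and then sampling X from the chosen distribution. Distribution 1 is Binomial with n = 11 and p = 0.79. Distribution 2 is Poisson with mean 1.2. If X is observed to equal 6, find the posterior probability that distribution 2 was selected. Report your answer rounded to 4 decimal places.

Likelihoods P(X=6 | ·): 1: 0.0458671; 2: 0.00124911.
Posterior ∝ prior × likelihood. Numerator for 2: 0.42·0.00124911 = 0.000524627.
Normalizing constant: 0.58·0.0458671 + 0.42·0.00124911 = 0.0271275.
P(2 | observation) = 0.000524627 / 0.0271275 = 0.0193393.

0.0193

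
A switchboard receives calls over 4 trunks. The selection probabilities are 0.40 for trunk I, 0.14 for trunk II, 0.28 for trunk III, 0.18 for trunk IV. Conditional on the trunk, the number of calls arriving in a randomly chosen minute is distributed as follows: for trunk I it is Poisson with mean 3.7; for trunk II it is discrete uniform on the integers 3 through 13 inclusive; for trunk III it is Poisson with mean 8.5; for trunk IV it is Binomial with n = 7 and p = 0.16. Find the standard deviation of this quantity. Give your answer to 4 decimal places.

3.6704

Per component, I: μ=3.7, E[X²]=17.39; II: μ=8, E[X²]=74; III: μ=8.5, E[X²]=80.75; IV: μ=1.12, E[X²]=2.1952.
E[X] = 0.4·3.7 + 0.14·8 + 0.28·8.5 + 0.18·1.12 = 5.1816.
E[X²] = 0.4·17.39 + 0.14·74 + 0.28·80.75 + 0.18·2.1952 = 40.3211.
Var(X) = E[X²] − (E[X])² = 40.3211 − 26.849 = 13.4722.
SD(X) = √13.4722 = 3.67044.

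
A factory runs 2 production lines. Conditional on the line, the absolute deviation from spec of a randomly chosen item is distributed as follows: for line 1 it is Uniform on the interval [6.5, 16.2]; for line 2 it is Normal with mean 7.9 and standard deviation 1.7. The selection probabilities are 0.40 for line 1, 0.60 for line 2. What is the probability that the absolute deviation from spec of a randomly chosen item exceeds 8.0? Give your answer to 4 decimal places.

Conditional on each line, P(X > 8.0): 1: 0.845361; 2: 0.476546.
By total probability, P(X > 8.0) = 0.4·0.845361 + 0.6·0.476546 = 0.624072.

0.6241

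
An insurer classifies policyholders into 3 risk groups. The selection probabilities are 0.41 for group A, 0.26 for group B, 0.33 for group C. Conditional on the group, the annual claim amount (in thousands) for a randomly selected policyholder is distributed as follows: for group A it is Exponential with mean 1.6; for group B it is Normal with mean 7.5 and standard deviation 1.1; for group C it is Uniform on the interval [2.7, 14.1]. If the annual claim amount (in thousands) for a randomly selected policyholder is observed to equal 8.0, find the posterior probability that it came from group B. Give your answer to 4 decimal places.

0.7349

Likelihoods f(8.0 | ·): A: 0.00421122; B: 0.327079; C: 0.0877193.
Posterior ∝ prior × likelihood. Numerator for B: 0.26·0.327079 = 0.0850405.
Normalizing constant: 0.41·0.00421122 + 0.26·0.327079 + 0.33·0.0877193 = 0.115714.
P(B | observation) = 0.0850405 / 0.115714 = 0.734917.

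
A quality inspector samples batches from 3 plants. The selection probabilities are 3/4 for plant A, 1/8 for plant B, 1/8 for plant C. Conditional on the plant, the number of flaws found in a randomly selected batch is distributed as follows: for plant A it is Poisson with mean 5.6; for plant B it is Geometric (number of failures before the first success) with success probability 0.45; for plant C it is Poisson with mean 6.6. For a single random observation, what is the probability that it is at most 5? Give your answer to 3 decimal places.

0.550

Conditional on each plant, P(X ≤ 5): A: 0.511861; B: 0.972319; C: 0.354673.
By total probability, P(X ≤ 5) = 0.75·0.511861 + 0.125·0.972319 + 0.125·0.354673 = 0.54977.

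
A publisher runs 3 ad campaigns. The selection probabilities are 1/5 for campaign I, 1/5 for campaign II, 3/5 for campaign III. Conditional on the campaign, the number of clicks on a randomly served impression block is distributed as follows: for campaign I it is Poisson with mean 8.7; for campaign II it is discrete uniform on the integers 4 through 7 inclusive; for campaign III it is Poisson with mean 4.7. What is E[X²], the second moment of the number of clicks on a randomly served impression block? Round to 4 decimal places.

39.2520

For each component E[X²] = Var + (mean)², giving I: 84.39; II: 31.5; III: 26.79.
Overall E[X²] = 0.2·84.39 + 0.2·31.5 + 0.6·26.79 = 39.252.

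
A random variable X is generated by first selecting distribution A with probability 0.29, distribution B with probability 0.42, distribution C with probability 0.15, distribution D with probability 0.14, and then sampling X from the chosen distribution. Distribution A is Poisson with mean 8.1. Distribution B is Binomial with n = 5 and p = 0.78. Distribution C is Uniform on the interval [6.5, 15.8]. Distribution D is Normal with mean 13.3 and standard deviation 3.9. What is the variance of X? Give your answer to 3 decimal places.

Per component, A: μ=8.1, E[X²]=73.71; B: μ=3.9, E[X²]=16.068; C: μ=11.15, E[X²]=131.53; D: μ=13.3, E[X²]=192.1.
E[X] = 0.29·8.1 + 0.42·3.9 + 0.15·11.15 + 0.14·13.3 = 7.5215.
E[X²] = 0.29·73.71 + 0.42·16.068 + 0.15·131.53 + 0.14·192.1 = 74.748.
Var(X) = E[X²] − (E[X])² = 74.748 − 56.573 = 18.175.

18.175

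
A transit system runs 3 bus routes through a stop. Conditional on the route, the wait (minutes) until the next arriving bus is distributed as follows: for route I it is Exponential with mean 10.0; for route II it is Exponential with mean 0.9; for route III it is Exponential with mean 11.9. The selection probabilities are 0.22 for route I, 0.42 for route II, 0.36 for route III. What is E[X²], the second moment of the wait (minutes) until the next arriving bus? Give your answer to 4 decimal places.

For each component E[X²] = Var + (mean)², giving I: 200; II: 1.62; III: 283.22.
Overall E[X²] = 0.22·200 + 0.42·1.62 + 0.36·283.22 = 146.64.

146.6396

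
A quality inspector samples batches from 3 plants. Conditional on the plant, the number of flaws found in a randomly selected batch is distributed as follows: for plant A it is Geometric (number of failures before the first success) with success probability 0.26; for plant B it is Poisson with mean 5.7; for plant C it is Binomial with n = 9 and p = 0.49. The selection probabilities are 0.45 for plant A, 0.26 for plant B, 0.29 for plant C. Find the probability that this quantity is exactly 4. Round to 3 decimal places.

Conditional on each plant, P(X = 4): A: 0.0779651; B: 0.147167; C: 0.250614.
By total probability, P(X = 4) = 0.45·0.0779651 + 0.26·0.147167 + 0.29·0.250614 = 0.146026.

0.146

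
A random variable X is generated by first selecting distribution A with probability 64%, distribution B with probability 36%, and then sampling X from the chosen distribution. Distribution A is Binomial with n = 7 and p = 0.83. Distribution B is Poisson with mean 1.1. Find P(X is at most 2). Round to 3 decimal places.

Conditional on each component, P(X ≤ 2): A: 0.00219844; B: 0.900416.
By total probability, P(X ≤ 2) = 0.64·0.00219844 + 0.36·0.900416 = 0.325557.

0.326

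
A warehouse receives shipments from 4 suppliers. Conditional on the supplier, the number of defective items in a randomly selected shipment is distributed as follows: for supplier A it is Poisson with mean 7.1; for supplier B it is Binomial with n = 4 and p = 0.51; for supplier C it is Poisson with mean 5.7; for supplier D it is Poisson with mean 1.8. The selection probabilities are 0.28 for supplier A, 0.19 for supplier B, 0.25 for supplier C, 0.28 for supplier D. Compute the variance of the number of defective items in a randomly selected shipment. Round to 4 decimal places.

Per component, A: μ=7.1, E[X²]=57.51; B: μ=2.04, E[X²]=5.1612; C: μ=5.7, E[X²]=38.19; D: μ=1.8, E[X²]=5.04.
E[X] = 0.28·7.1 + 0.19·2.04 + 0.25·5.7 + 0.28·1.8 = 4.3046.
E[X²] = 0.28·57.51 + 0.19·5.1612 + 0.25·38.19 + 0.28·5.04 = 28.0421.
Var(X) = E[X²] − (E[X])² = 28.0421 − 18.5296 = 9.51255.

9.5125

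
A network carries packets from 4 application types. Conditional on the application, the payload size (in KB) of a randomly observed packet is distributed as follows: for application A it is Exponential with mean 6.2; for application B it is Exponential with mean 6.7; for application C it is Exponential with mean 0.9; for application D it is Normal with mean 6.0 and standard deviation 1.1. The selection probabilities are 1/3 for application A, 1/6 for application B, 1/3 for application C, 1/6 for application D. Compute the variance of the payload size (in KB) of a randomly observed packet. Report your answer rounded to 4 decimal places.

Per component, A: μ=6.2, E[X²]=76.88; B: μ=6.7, E[X²]=89.78; C: μ=0.9, E[X²]=1.62; D: μ=6, E[X²]=37.21.
E[X] = 0.333333·6.2 + 0.166667·6.7 + 0.333333·0.9 + 0.166667·6 = 4.48333.
E[X²] = 0.333333·76.88 + 0.166667·89.78 + 0.333333·1.62 + 0.166667·37.21 = 47.3317.
Var(X) = E[X²] − (E[X])² = 47.3317 − 20.1003 = 27.2314.

27.2314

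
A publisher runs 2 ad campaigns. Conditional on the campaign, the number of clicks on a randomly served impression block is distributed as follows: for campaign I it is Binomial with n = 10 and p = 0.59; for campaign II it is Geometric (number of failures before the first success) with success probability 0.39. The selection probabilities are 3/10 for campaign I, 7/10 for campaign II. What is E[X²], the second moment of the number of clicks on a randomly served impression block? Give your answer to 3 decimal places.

For each component E[X²] = Var + (mean)², giving I: 37.229; II: 6.45694.
Overall E[X²] = 0.3·37.229 + 0.7·6.45694 = 15.6886.

15.689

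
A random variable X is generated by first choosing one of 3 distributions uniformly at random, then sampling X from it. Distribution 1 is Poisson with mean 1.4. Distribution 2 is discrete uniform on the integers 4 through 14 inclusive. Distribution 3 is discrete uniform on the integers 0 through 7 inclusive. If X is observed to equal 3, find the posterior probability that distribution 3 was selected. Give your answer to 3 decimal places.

Likelihoods P(X=3 | ·): 1: 0.112777; 2: 0; 3: 0.125.
Posterior ∝ prior × likelihood. Numerator for 3: 0.333333·0.125 = 0.0416667.
Normalizing constant: 0.333333·0.112777 + 0.333333·0 + 0.333333·0.125 = 0.079259.
P(3 | observation) = 0.0416667 / 0.079259 = 0.525703.

0.526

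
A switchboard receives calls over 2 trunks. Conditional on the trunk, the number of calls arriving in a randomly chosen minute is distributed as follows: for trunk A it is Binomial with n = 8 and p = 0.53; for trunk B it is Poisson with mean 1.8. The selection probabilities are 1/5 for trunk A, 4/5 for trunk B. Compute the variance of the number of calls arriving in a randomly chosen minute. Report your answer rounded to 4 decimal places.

2.7911

Per component, A: μ=4.24, E[X²]=19.9704; B: μ=1.8, E[X²]=5.04.
E[X] = 0.2·4.24 + 0.8·1.8 = 2.288.
E[X²] = 0.2·19.9704 + 0.8·5.04 = 8.02608.
Var(X) = E[X²] − (E[X])² = 8.02608 − 5.23494 = 2.79114.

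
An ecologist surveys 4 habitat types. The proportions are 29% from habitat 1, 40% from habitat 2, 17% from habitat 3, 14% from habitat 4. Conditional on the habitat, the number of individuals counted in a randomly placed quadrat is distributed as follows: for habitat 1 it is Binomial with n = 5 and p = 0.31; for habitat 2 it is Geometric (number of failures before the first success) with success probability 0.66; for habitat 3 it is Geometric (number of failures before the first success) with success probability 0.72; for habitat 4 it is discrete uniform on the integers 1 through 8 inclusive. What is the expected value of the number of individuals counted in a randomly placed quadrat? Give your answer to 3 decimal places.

1.352

Component means — 1: 1.55; 2: 0.515152; 3: 0.388889; 4: 4.5.
E[X] = 0.29·1.55 + 0.4·0.515152 + 0.17·0.388889 + 0.14·4.5 = 1.35167.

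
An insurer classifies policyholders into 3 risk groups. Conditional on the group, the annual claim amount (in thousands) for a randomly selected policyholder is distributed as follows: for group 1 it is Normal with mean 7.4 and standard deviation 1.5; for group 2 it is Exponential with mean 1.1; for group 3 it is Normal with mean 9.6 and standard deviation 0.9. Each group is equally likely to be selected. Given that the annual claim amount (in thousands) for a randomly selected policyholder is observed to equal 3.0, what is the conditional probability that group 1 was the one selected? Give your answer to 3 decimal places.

0.057

Likelihoods f(3.0 | ·): 1: 0.0036007; 2: 0.0594522; 3: 9.31047e-13.
Posterior ∝ prior × likelihood. Numerator for 1: 0.333333·0.0036007 = 0.00120023.
Normalizing constant: 0.333333·0.0036007 + 0.333333·0.0594522 + 0.333333·9.31047e-13 = 0.0210176.
P(1 | observation) = 0.00120023 / 0.0210176 = 0.0571061.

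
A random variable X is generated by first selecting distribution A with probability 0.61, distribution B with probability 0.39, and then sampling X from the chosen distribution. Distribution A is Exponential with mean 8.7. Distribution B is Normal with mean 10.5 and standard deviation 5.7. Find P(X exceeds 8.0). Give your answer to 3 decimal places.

Conditional on each component, P(X > 8.0): A: 0.398702; B: 0.669523.
By total probability, P(X > 8.0) = 0.61·0.398702 + 0.39·0.669523 = 0.504322.

0.504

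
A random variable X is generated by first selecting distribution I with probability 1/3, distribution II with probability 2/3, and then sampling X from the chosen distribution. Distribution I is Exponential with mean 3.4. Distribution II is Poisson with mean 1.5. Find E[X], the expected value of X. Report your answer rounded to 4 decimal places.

Component means — I: 3.4; II: 1.5.
E[X] = 0.333333·3.4 + 0.666667·1.5 = 2.13333.

2.1333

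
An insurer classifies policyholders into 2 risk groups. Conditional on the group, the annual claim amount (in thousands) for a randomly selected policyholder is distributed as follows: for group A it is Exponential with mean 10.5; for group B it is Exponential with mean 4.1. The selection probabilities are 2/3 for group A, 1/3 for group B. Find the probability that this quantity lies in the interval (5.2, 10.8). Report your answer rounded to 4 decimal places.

0.2378

Conditional on each group, P(5.2 < X < 10.8): A: 0.251908; B: 0.209531.
By total probability, P(5.2 < X < 10.8) = 0.666667·0.251908 + 0.333333·0.209531 = 0.237783.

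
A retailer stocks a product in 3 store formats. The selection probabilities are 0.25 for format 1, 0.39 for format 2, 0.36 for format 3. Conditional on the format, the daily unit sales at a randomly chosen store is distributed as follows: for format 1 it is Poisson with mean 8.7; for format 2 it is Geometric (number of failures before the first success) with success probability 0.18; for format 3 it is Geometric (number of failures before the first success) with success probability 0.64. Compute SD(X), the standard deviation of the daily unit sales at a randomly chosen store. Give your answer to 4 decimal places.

4.7154

Per component, 1: μ=8.7, E[X²]=84.39; 2: μ=4.55556, E[X²]=46.0617; 3: μ=0.5625, E[X²]=1.19531.
E[X] = 0.25·8.7 + 0.39·4.55556 + 0.36·0.5625 = 4.15417.
E[X²] = 0.25·84.39 + 0.39·46.0617 + 0.36·1.19531 = 39.4919.
Var(X) = E[X²] − (E[X])² = 39.4919 − 17.2571 = 22.2348.
SD(X) = √22.2348 = 4.71538.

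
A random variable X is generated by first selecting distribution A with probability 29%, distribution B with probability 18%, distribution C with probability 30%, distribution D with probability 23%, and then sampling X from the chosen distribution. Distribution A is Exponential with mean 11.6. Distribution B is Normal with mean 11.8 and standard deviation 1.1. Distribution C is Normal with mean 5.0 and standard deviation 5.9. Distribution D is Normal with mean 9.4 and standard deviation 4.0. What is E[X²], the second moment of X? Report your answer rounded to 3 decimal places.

145.272

For each component E[X²] = Var + (mean)², giving A: 269.12; B: 140.45; C: 59.81; D: 104.36.
Overall E[X²] = 0.29·269.12 + 0.18·140.45 + 0.3·59.81 + 0.23·104.36 = 145.272.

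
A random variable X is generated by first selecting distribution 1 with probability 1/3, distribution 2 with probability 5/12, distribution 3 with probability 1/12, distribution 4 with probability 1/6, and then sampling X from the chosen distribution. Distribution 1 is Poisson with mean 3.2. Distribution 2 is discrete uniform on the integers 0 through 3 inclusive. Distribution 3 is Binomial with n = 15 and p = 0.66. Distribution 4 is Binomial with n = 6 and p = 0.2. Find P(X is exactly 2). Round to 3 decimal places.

Conditional on each component, P(X = 2): 1: 0.208702; 2: 0.25; 3: 3.7111e-05; 4: 0.24576.
By total probability, P(X = 2) = 0.333333·0.208702 + 0.416667·0.25 + 0.0833333·3.7111e-05 + 0.166667·0.24576 = 0.214697.

0.215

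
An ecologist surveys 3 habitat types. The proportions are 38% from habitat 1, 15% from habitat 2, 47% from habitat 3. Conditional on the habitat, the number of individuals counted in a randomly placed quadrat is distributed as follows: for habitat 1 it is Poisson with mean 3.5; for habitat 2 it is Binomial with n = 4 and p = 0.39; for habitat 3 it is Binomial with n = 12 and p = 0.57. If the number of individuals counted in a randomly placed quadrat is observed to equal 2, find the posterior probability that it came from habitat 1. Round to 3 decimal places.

Likelihoods P(X=2 | ·): 1: 0.184959; 2: 0.339578; 3: 0.00463424.
Posterior ∝ prior × likelihood. Numerator for 1: 0.38·0.184959 = 0.0702844.
Normalizing constant: 0.38·0.184959 + 0.15·0.339578 + 0.47·0.00463424 = 0.123399.
P(1 | observation) = 0.0702844 / 0.123399 = 0.569569.

0.570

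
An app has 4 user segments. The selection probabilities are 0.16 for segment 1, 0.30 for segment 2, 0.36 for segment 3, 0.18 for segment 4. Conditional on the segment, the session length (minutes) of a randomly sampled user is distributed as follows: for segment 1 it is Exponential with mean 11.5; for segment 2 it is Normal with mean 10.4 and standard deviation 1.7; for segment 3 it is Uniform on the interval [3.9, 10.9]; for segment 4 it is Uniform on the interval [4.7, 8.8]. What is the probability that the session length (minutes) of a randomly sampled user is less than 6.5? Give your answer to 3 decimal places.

Conditional on each segment, P(X < 6.5): 1: 0.431763; 2: 0.0108919; 3: 0.371429; 4: 0.439024.
By total probability, P(X < 6.5) = 0.16·0.431763 + 0.3·0.0108919 + 0.36·0.371429 + 0.18·0.439024 = 0.285088.

0.285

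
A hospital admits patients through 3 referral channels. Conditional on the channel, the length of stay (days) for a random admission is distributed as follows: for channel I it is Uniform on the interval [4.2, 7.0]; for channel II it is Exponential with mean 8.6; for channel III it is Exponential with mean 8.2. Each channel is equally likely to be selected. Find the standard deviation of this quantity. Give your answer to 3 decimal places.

7.004

Per component, I: μ=5.6, E[X²]=32.0133; II: μ=8.6, E[X²]=147.92; III: μ=8.2, E[X²]=134.48.
E[X] = 0.333333·5.6 + 0.333333·8.6 + 0.333333·8.2 = 7.46667.
E[X²] = 0.333333·32.0133 + 0.333333·147.92 + 0.333333·134.48 = 104.804.
Var(X) = E[X²] − (E[X])² = 104.804 − 55.7511 = 49.0533.
SD(X) = √49.0533 = 7.00381.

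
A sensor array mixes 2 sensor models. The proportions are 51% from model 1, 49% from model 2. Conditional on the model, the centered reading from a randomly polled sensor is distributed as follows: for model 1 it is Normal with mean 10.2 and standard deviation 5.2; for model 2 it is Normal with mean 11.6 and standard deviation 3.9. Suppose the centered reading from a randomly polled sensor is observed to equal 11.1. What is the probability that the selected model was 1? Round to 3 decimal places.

Likelihoods f(11.1 | ·): 1: 0.0755791; 2: 0.101456.
Posterior ∝ prior × likelihood. Numerator for 1: 0.51·0.0755791 = 0.0385454.
Normalizing constant: 0.51·0.0755791 + 0.49·0.101456 = 0.0882586.
P(1 | observation) = 0.0385454 / 0.0882586 = 0.436732.

0.437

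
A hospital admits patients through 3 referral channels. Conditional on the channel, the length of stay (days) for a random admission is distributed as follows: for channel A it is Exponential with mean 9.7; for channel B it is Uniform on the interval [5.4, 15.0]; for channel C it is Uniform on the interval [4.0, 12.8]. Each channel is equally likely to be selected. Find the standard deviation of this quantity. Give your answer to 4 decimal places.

Per component, A: μ=9.7, E[X²]=188.18; B: μ=10.2, E[X²]=111.72; C: μ=8.4, E[X²]=77.0133.
E[X] = 0.333333·9.7 + 0.333333·10.2 + 0.333333·8.4 = 9.43333.
E[X²] = 0.333333·188.18 + 0.333333·111.72 + 0.333333·77.0133 = 125.638.
Var(X) = E[X²] − (E[X])² = 125.638 − 88.9878 = 36.65.
SD(X) = √36.65 = 6.05392.

6.0539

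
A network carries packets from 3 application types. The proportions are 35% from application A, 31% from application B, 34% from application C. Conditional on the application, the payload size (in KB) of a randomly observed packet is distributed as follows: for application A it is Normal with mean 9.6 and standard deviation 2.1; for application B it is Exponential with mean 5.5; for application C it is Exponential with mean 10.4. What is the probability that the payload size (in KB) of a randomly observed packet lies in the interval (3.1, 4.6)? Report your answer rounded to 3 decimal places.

Conditional on each application, P(3.1 < X < 4.6): A: 0.0076507; B: 0.135852; C: 0.0996923.
By total probability, P(3.1 < X < 4.6) = 0.35·0.0076507 + 0.31·0.135852 + 0.34·0.0996923 = 0.0786874.

0.079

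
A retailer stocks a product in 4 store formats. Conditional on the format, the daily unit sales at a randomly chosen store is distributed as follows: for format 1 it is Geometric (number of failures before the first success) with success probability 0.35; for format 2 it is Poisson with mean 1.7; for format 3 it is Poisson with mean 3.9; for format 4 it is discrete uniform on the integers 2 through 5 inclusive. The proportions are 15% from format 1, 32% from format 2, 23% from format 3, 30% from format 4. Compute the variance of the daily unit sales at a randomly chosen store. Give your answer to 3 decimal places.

3.557

Per component, 1: μ=1.85714, E[X²]=8.7551; 2: μ=1.7, E[X²]=4.59; 3: μ=3.9, E[X²]=19.11; 4: μ=3.5, E[X²]=13.5.
E[X] = 0.15·1.85714 + 0.32·1.7 + 0.23·3.9 + 0.3·3.5 = 2.76957.
E[X²] = 0.15·8.7551 + 0.32·4.59 + 0.23·19.11 + 0.3·13.5 = 11.2274.
Var(X) = E[X²] − (E[X])² = 11.2274 − 7.67053 = 3.55684.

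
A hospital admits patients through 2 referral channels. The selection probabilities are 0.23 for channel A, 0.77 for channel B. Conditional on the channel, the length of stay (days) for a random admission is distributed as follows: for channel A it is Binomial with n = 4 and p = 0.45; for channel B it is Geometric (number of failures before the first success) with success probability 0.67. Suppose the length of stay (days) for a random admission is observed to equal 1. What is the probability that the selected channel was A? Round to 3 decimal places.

Likelihoods P(X=1 | ·): A: 0.299475; B: 0.2211.
Posterior ∝ prior × likelihood. Numerator for A: 0.23·0.299475 = 0.0688793.
Normalizing constant: 0.23·0.299475 + 0.77·0.2211 = 0.239126.
P(A | observation) = 0.0688793 / 0.239126 = 0.288046.

0.288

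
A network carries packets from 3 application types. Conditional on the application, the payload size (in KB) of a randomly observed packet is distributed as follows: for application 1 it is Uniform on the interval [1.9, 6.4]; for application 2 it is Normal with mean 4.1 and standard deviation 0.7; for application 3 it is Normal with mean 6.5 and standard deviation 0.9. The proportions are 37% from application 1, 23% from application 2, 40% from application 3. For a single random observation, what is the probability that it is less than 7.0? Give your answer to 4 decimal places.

Conditional on each application, P(X < 7.0): 1: 1; 2: 0.999983; 3: 0.710743.
By total probability, P(X < 7.0) = 0.37·1 + 0.23·0.999983 + 0.4·0.710743 = 0.884293.

0.8843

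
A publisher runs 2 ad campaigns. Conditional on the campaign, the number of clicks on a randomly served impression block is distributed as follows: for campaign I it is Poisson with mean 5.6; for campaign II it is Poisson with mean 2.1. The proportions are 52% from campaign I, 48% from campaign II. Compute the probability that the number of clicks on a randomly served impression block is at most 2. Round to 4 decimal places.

0.3547

Conditional on each campaign, P(X ≤ 2): I: 0.0823884; II: 0.649631.
By total probability, P(X ≤ 2) = 0.52·0.0823884 + 0.48·0.649631 = 0.354665.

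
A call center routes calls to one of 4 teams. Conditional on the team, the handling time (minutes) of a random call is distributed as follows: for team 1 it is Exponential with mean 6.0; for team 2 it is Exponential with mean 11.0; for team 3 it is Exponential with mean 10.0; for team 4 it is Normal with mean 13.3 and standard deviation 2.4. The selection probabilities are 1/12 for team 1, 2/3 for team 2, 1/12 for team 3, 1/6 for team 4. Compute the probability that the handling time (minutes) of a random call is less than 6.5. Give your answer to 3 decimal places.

0.393

Conditional on each team, P(X < 6.5): 1: 0.661535; 2: 0.446176; 3: 0.477954; 4: 0.00230327.
By total probability, P(X < 6.5) = 0.0833333·0.661535 + 0.666667·0.446176 + 0.0833333·0.477954 + 0.166667·0.00230327 = 0.392792.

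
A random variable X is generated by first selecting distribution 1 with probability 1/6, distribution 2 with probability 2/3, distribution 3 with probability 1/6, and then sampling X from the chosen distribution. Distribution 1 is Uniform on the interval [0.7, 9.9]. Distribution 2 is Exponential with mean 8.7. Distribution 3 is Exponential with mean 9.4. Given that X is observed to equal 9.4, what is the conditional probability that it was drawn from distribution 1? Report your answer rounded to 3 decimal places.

0.358

Likelihoods f(9.4 | ·): 1: 0.108696; 2: 0.039016; 3: 0.0391361.
Posterior ∝ prior × likelihood. Numerator for 1: 0.166667·0.108696 = 0.0181159.
Normalizing constant: 0.166667·0.108696 + 0.666667·0.039016 + 0.166667·0.0391361 = 0.0506493.
P(1 | observation) = 0.0181159 / 0.0506493 = 0.357674.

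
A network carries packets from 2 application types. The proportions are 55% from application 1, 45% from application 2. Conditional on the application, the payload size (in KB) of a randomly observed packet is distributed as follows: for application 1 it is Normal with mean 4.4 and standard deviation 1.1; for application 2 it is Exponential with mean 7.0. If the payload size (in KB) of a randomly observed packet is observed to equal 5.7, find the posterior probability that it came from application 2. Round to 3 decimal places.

0.223

Likelihoods f(5.7 | ·): 1: 0.180397; 2: 0.0632794.
Posterior ∝ prior × likelihood. Numerator for 2: 0.45·0.0632794 = 0.0284757.
Normalizing constant: 0.55·0.180397 + 0.45·0.0632794 = 0.127694.
P(2 | observation) = 0.0284757 / 0.127694 = 0.223.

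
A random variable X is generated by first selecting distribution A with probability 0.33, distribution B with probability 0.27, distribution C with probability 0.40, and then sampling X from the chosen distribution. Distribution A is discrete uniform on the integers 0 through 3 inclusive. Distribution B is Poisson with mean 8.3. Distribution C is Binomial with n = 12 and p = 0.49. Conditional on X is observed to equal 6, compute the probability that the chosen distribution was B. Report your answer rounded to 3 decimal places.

Likelihoods P(X=6 | ·): A: 0; B: 0.112847; C: 0.225045.
Posterior ∝ prior × likelihood. Numerator for B: 0.27·0.112847 = 0.0304688.
Normalizing constant: 0.33·0 + 0.27·0.112847 + 0.4·0.225045 = 0.120487.
P(B | observation) = 0.0304688 / 0.120487 = 0.252881.

0.253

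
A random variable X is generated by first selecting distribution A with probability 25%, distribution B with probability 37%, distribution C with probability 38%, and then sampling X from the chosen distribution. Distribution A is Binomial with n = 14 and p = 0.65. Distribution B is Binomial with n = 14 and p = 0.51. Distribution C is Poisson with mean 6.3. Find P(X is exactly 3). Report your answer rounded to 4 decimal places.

0.0363

Conditional on each component, P(X = 3): A: 0.000965139; B: 0.0188786; C: 0.0765271.
By total probability, P(X = 3) = 0.25·0.000965139 + 0.37·0.0188786 + 0.38·0.0765271 = 0.0363066.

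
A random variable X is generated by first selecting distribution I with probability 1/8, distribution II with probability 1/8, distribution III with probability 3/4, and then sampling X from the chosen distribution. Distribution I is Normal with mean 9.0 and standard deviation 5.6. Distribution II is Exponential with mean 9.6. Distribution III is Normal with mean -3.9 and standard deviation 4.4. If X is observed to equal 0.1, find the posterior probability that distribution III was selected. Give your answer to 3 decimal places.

Likelihoods f(0.1 | ·): I: 0.0201486; II: 0.103087; III: 0.0599787.
Posterior ∝ prior × likelihood. Numerator for III: 0.75·0.0599787 = 0.044984.
Normalizing constant: 0.125·0.0201486 + 0.125·0.103087 + 0.75·0.0599787 = 0.0603885.
P(III | observation) = 0.044984 / 0.0603885 = 0.74491.

0.745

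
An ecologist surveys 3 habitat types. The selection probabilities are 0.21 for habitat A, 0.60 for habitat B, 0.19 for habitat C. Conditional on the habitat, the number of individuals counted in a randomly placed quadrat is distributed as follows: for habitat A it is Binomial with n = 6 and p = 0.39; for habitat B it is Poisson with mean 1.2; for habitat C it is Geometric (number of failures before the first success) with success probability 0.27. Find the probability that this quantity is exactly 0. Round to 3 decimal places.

Conditional on each habitat, P(X = 0): A: 0.0515204; B: 0.301194; C: 0.27.
By total probability, P(X = 0) = 0.21·0.0515204 + 0.6·0.301194 + 0.19·0.27 = 0.242836.

0.243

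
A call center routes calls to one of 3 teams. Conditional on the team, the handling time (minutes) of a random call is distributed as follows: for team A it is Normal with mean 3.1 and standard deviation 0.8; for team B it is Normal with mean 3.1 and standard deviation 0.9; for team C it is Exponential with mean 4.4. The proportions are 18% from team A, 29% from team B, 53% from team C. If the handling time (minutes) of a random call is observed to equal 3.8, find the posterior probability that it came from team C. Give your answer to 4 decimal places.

0.2454

Likelihoods f(3.8 | ·): A: 0.340069; B: 0.327572; C: 0.0958241.
Posterior ∝ prior × likelihood. Numerator for C: 0.53·0.0958241 = 0.0507868.
Normalizing constant: 0.18·0.340069 + 0.29·0.327572 + 0.53·0.0958241 = 0.206995.
P(C | observation) = 0.0507868 / 0.206995 = 0.245353.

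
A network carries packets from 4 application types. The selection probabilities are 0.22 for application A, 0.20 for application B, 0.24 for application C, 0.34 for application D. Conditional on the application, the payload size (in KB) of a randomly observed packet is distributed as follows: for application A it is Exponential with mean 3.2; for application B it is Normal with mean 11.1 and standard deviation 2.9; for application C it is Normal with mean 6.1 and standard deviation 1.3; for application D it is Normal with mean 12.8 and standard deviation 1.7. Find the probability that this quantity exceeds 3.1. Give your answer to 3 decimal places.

Conditional on each application, P(X > 3.1): A: 0.379557; B: 0.997098; C: 0.989492; D: 1.
By total probability, P(X > 3.1) = 0.22·0.379557 + 0.2·0.997098 + 0.24·0.989492 + 0.34·1 = 0.8604.

0.860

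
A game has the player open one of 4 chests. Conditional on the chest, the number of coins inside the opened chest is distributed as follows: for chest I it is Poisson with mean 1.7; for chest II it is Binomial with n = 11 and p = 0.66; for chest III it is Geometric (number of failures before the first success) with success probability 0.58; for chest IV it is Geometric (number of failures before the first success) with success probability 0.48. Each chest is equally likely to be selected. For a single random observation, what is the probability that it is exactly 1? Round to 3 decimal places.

0.201

Conditional on each chest, P(X = 1): I: 0.310562; II: 0.000149874; III: 0.2436; IV: 0.2496.
By total probability, P(X = 1) = 0.25·0.310562 + 0.25·0.000149874 + 0.25·0.2436 + 0.25·0.2496 = 0.200978.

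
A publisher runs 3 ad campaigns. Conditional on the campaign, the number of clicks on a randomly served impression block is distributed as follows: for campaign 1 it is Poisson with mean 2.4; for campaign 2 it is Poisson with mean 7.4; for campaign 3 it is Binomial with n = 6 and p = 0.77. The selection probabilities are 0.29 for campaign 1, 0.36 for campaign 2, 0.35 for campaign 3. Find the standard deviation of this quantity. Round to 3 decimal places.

2.796

Per component, 1: μ=2.4, E[X²]=8.16; 2: μ=7.4, E[X²]=62.16; 3: μ=4.62, E[X²]=22.407.
E[X] = 0.29·2.4 + 0.36·7.4 + 0.35·4.62 = 4.977.
E[X²] = 0.29·8.16 + 0.36·62.16 + 0.35·22.407 = 32.5864.
Var(X) = E[X²] − (E[X])² = 32.5864 − 24.7705 = 7.81592.
SD(X) = √7.81592 = 2.7957.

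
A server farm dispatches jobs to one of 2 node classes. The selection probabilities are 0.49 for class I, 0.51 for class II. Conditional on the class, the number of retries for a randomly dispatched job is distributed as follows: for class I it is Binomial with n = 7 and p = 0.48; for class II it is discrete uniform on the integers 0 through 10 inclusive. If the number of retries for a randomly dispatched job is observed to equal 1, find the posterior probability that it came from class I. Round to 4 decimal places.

Likelihoods P(X=1 | ·): I: 0.0664292; II: 0.0909091.
Posterior ∝ prior × likelihood. Numerator for I: 0.49·0.0664292 = 0.0325503.
Normalizing constant: 0.49·0.0664292 + 0.51·0.0909091 = 0.078914.
P(I | observation) = 0.0325503 / 0.078914 = 0.412479.

0.4125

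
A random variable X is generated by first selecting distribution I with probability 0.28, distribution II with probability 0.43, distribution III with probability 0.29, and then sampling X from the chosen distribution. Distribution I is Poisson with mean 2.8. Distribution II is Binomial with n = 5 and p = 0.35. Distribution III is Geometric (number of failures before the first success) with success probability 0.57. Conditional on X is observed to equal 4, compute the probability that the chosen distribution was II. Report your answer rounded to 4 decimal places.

0.2986

Likelihoods P(X=4 | ·): I: 0.155739; II: 0.0487703; III: 0.0194872.
Posterior ∝ prior × likelihood. Numerator for II: 0.43·0.0487703 = 0.0209712.
Normalizing constant: 0.28·0.155739 + 0.43·0.0487703 + 0.29·0.0194872 = 0.0702293.
P(II | observation) = 0.0209712 / 0.0702293 = 0.298611.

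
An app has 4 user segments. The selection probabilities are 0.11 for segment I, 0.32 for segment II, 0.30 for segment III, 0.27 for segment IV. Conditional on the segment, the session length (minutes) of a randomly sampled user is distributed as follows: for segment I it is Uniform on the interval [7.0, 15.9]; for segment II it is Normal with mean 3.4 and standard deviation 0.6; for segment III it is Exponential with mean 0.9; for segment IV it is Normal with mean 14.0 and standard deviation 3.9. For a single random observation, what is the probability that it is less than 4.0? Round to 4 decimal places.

Conditional on each segment, P(X < 4.0): I: 0; II: 0.841345; III: 0.988256; IV: 0.00517215.
By total probability, P(X < 4.0) = 0.11·0 + 0.32·0.841345 + 0.3·0.988256 + 0.27·0.00517215 = 0.567104.

0.5671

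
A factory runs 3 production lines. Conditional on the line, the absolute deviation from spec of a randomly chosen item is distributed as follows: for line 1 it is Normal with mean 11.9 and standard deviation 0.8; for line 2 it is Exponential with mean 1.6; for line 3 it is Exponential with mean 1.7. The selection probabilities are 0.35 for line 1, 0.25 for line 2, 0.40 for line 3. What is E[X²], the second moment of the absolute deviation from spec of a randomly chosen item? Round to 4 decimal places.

For each component E[X²] = Var + (mean)², giving 1: 142.25; 2: 5.12; 3: 5.78.
Overall E[X²] = 0.35·142.25 + 0.25·5.12 + 0.4·5.78 = 53.3795.

53.3795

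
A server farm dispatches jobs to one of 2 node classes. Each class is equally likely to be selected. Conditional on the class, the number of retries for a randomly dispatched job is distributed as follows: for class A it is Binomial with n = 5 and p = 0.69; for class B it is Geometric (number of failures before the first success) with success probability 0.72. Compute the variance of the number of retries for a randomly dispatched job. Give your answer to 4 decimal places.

Per component, A: μ=3.45, E[X²]=12.972; B: μ=0.388889, E[X²]=0.691358.
E[X] = 0.5·3.45 + 0.5·0.388889 = 1.91944.
E[X²] = 0.5·12.972 + 0.5·0.691358 = 6.83168.
Var(X) = E[X²] − (E[X])² = 6.83168 − 3.68427 = 3.14741.

3.1474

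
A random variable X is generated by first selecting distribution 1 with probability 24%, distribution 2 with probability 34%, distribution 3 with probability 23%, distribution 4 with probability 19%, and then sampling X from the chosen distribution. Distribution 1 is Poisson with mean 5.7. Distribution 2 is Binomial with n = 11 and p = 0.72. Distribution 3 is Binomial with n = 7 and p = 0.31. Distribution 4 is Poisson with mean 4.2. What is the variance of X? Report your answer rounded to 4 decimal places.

Per component, 1: μ=5.7, E[X²]=38.19; 2: μ=7.92, E[X²]=64.944; 3: μ=2.17, E[X²]=6.2062; 4: μ=4.2, E[X²]=21.84.
E[X] = 0.24·5.7 + 0.34·7.92 + 0.23·2.17 + 0.19·4.2 = 5.3579.
E[X²] = 0.24·38.19 + 0.34·64.944 + 0.23·6.2062 + 0.19·21.84 = 36.8236.
Var(X) = E[X²] − (E[X])² = 36.8236 − 28.7071 = 8.11649.

8.1165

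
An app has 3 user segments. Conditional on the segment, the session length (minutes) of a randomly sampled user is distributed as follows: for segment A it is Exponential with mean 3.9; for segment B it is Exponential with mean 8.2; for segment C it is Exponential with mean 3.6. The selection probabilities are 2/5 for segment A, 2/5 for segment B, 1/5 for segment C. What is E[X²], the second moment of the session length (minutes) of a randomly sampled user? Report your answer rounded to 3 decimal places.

For each component E[X²] = Var + (mean)², giving A: 30.42; B: 134.48; C: 25.92.
Overall E[X²] = 0.4·30.42 + 0.4·134.48 + 0.2·25.92 = 71.144.

71.144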